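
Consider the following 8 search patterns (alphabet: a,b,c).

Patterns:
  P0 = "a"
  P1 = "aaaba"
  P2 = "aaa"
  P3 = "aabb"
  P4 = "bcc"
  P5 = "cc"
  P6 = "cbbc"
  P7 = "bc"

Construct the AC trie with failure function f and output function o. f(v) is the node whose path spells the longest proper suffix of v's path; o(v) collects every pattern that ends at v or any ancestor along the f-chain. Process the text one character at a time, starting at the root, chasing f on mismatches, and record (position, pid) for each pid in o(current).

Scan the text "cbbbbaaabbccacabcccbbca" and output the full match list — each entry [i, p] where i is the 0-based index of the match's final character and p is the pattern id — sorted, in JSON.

Build automaton:
Trie nodes:
  n0 'ε': a→1 b→8 c→11
  n1 'a': a→2  ←P0
  n2 'aa': a→3 b→6
  n3 'aaa': b→4  ←P2
  n4 'aaab': a→5
  n5 'aaaba': ·  ←P1
  n6 'aab': b→7
  n7 'aabb': ·  ←P3
  n8 'b': c→9
  n9 'bc': c→10  ←P7
  n10 'bcc': ·  ←P4
  n11 'c': b→13 c→12
  n12 'cc': ·  ←P5
  n13 'cb': b→14
  n14 'cbb': c→15
  n15 'cbbc': ·  ←P6

Failure links (BFS by depth):
  n1('a'): parent n0 fail=0; on 'a' 0 → fail=0;  out {0}∪∅={0}
  n8('b'): parent n0 fail=0; on 'b' 0 → fail=0;  out ∅∪∅=∅
  n11('c'): parent n0 fail=0; on 'c' 0 → fail=0;  out ∅∪∅=∅
  n2('aa'): parent n1 fail=0; on 'a' 0 → fail=1;  out ∅∪{0}={0}
  n9('bc'): parent n8 fail=0; on 'c' 0 → fail=11;  out {7}∪∅={7}
  n12('cc'): parent n11 fail=0; on 'c' 0 → fail=11;  out {5}∪∅={5}
  n13('cb'): parent n11 fail=0; on 'b' 0 → fail=8;  out ∅∪∅=∅
  n3('aaa'): parent n2 fail=1; on 'a' 1 → fail=2;  out {2}∪{0}={0,2}
  n6('aab'): parent n2 fail=1; on 'b' 1→0 → fail=8;  out ∅∪∅=∅
  n10('bcc'): parent n9 fail=11; on 'c' 11 → fail=12;  out {4}∪{5}={4,5}
  n14('cbb'): parent n13 fail=8; on 'b' 8→0 → fail=8;  out ∅∪∅=∅
  n4('aaab'): parent n3 fail=2; on 'b' 2 → fail=6;  out ∅∪∅=∅
  n7('aabb'): parent n6 fail=8; on 'b' 8→0 → fail=8;  out {3}∪∅={3}
  n15('cbbc'): parent n14 fail=8; on 'c' 8 → fail=9;  out {6}∪{7}={6,7}
  n5('aaaba'): parent n4 fail=6; on 'a' 6→8→0 → fail=1;  out {1}∪{0}={0,1}

Text stream:
i=0 'c': node 0→11
i=1 'b': node 11→13
i=2 'b': node 13→14
i=3 'b': node 14→8 (via fail)
i=4 'b': node 8→8 (via fail)
i=5 'a': node 8→1 (via fail)  emit P0@[5:5]
i=6 'a': node 1→2  emit P0@[6:6]
i=7 'a': node 2→3  emit P0@[7:7],P2@[5:7]
i=8 'b': node 3→4
i=9 'b': node 4→7 (via fail)  emit P3@[6:9]
i=10 'c': node 7→9 (via fail)  emit P7@[9:10]
i=11 'c': node 9→10  emit P4@[9:11],P5@[10:11]
i=12 'a': node 10→1 (via fail)  emit P0@[12:12]
i=13 'c': node 1→11 (via fail)
i=14 'a': node 11→1 (via fail)  emit P0@[14:14]
i=15 'b': node 1→8 (via fail)
i=16 'c': node 8→9  emit P7@[15:16]
i=17 'c': node 9→10  emit P4@[15:17],P5@[16:17]
i=18 'c': node 10→12 (via fail)  emit P5@[17:18]
i=19 'b': node 12→13 (via fail)
i=20 'b': node 13→14
i=21 'c': node 14→15  emit P6@[18:21],P7@[20:21]
i=22 'a': node 15→1 (via fail)  emit P0@[22:22]

Matches: [[5,0],[6,0],[7,0],[7,2],[9,3],[10,7],[11,4],[11,5],[12,0],[14,0],[16,7],[17,4],[17,5],[18,5],[21,6],[21,7],[22,0]]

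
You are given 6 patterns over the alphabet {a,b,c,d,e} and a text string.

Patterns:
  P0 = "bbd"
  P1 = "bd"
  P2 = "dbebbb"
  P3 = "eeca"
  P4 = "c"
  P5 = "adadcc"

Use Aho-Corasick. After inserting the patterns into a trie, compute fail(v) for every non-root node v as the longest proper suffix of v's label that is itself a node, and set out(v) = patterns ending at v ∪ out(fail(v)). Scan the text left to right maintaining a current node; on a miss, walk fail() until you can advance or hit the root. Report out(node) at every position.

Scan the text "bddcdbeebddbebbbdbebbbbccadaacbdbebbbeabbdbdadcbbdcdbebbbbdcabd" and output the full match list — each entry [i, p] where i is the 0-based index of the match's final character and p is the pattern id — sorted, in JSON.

Build automaton:
Trie nodes:
  n0 'ε': a→16 b→1 c→15 d→5 e→11
  n1 'b': b→2 d→4
  n2 'bb': d→3
  n3 'bbd': ·  [P0 ends]
  n4 'bd': ·  [P1 ends]
  n5 'd': b→6
  n6 'db': e→7
  n7 'dbe': b→8
  n8 'dbeb': b→9
  n9 'dbebb': b→10
  n10 'dbebbb': ·  [P2 ends]
  n11 'e': e→12
  n12 'ee': c→13
  n13 'eec': a→14
  n14 'eeca': ·  [P3 ends]
  n15 'c': ·  [P4 ends]
  n16 'a': d→17
  n17 'ad': a→18
  n18 'ada': d→19
  n19 'adad': c→20
  n20 'adadc': c→21
  n21 'adadcc': ·  [P5 ends]

BFS fail/out derivation:
  fail(1) 'b': from fail(0)=0 chase 'b': 0 ⇒ 0;  out=∅∪out(0)=∅
  fail(5) 'd': from fail(0)=0 chase 'd': 0 ⇒ 0;  out=∅∪out(0)=∅
  fail(11) 'e': from fail(0)=0 chase 'e': 0 ⇒ 0;  out=∅∪out(0)=∅
  fail(15) 'c': from fail(0)=0 chase 'c': 0 ⇒ 0;  out={4}∪out(0)={4}
  fail(16) 'a': from fail(0)=0 chase 'a': 0 ⇒ 0;  out=∅∪out(0)=∅
  fail(2) 'bb': from fail(1)=0 chase 'b': 0 ⇒ 1;  out=∅∪out(1)=∅
  fail(4) 'bd': from fail(1)=0 chase 'd': 0 ⇒ 5;  out={1}∪out(5)={1}
  fail(6) 'db': from fail(5)=0 chase 'b': 0 ⇒ 1;  out=∅∪out(1)=∅
  fail(12) 'ee': from fail(11)=0 chase 'e': 0 ⇒ 11;  out=∅∪out(11)=∅
  fail(17) 'ad': from fail(16)=0 chase 'd': 0 ⇒ 5;  out=∅∪out(5)=∅
  fail(3) 'bbd': from fail(2)=1 chase 'd': 1 ⇒ 4;  out={0}∪out(4)={0,1}
  fail(7) 'dbe': from fail(6)=1 chase 'e': 1→0 ⇒ 11;  out=∅∪out(11)=∅
  fail(13) 'eec': from fail(12)=11 chase 'c': 11→0 ⇒ 15;  out=∅∪out(15)={4}
  fail(18) 'ada': from fail(17)=5 chase 'a': 5→0 ⇒ 16;  out=∅∪out(16)=∅
  fail(8) 'dbeb': from fail(7)=11 chase 'b': 11→0 ⇒ 1;  out=∅∪out(1)=∅
  fail(14) 'eeca': from fail(13)=15 chase 'a': 15→0 ⇒ 16;  out={3}∪out(16)={3}
  fail(19) 'adad': from fail(18)=16 chase 'd': 16 ⇒ 17;  out=∅∪out(17)=∅
  fail(9) 'dbebb': from fail(8)=1 chase 'b': 1 ⇒ 2;  out=∅∪out(2)=∅
  fail(20) 'adadc': from fail(19)=17 chase 'c': 17→5→0 ⇒ 15;  out=∅∪out(15)={4}
  fail(10) 'dbebbb': from fail(9)=2 chase 'b': 2→1 ⇒ 2;  out={2}∪out(2)={2}
  fail(21) 'adadcc': from fail(20)=15 chase 'c': 15→0 ⇒ 15;  out={5}∪out(15)={4,5}

Text stream:
i=0 'b': node 0→1
i=1 'd': node 1→4  emit P1@[0:1]
i=2 'd': node 4→5 (fail-walked)
i=3 'c': node 5→15 (fail-walked)  emit P4@[3:3]
i=4 'd': node 15→5 (fail-walked)
i=5 'b': node 5→6
i=6 'e': node 6→7
i=7 'e': node 7→12 (fail-walked)
i=8 'b': node 12→1 (fail-walked)
i=9 'd': node 1→4  emit P1@[8:9]
i=10 'd': node 4→5 (fail-walked)
i=11 'b': node 5→6
i=12 'e': node 6→7
i=13 'b': node 7→8
i=14 'b': node 8→9
i=15 'b': node 9→10  emit P2@[10:15]
i=16 'd': node 10→3 (fail-walked)  emit P0@[14:16],P1@[15:16]
i=17 'b': node 3→6 (fail-walked)
i=18 'e': node 6→7
i=19 'b': node 7→8
i=20 'b': node 8→9
i=21 'b': node 9→10  emit P2@[16:21]
i=22 'b': node 10→2 (fail-walked)
i=23 'c': node 2→15 (fail-walked)  emit P4@[23:23]
i=24 'c': node 15→15 (fail-walked)  emit P4@[24:24]
i=25 'a': node 15→16 (fail-walked)
i=26 'd': node 16→17
i=27 'a': node 17→18
i=28 'a': node 18→16 (fail-walked)
i=29 'c': node 16→15 (fail-walked)  emit P4@[29:29]
i=30 'b': node 15→1 (fail-walked)
i=31 'd': node 1→4  emit P1@[30:31]
i=32 'b': node 4→6 (fail-walked)
i=33 'e': node 6→7
i=34 'b': node 7→8
i=35 'b': node 8→9
i=36 'b': node 9→10  emit P2@[31:36]
i=37 'e': node 10→11 (fail-walked)
i=38 'a': node 11→16 (fail-walked)
i=39 'b': node 16→1 (fail-walked)
i=40 'b': node 1→2
i=41 'd': node 2→3  emit P0@[39:41],P1@[40:41]
i=42 'b': node 3→6 (fail-walked)
i=43 'd': node 6→4 (fail-walked)  emit P1@[42:43]
i=44 'a': node 4→16 (fail-walked)
i=45 'd': node 16→17
i=46 'c': node 17→15 (fail-walked)  emit P4@[46:46]
i=47 'b': node 15→1 (fail-walked)
i=48 'b': node 1→2
i=49 'd': node 2→3  emit P0@[47:49],P1@[48:49]
i=50 'c': node 3→15 (fail-walked)  emit P4@[50:50]
i=51 'd': node 15→5 (fail-walked)
i=52 'b': node 5→6
i=53 'e': node 6→7
i=54 'b': node 7→8
i=55 'b': node 8→9
i=56 'b': node 9→10  emit P2@[51:56]
i=57 'b': node 10→2 (fail-walked)
i=58 'd': node 2→3  emit P0@[56:58],P1@[57:58]
i=59 'c': node 3→15 (fail-walked)  emit P4@[59:59]
i=60 'a': node 15→16 (fail-walked)
i=61 'b': node 16→1 (fail-walked)
i=62 'd': node 1→4  emit P1@[61:62]

All matches (sorted): [[1,1],[3,4],[9,1],[15,2],[16,0],[16,1],[21,2],[23,4],[24,4],[29,4],[31,1],[36,2],[41,0],[41,1],[43,1],[46,4],[49,0],[49,1],[50,4],[56,2],[58,0],[58,1],[59,4],[62,1]]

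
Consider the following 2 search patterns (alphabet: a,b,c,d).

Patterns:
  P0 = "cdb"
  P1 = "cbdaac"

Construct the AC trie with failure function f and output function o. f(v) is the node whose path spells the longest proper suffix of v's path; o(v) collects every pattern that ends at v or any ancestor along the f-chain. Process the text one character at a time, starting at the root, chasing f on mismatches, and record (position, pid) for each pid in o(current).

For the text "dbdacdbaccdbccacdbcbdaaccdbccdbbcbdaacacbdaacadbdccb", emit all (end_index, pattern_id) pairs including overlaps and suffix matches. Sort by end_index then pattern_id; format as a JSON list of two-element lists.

Construct AC machine:
Trie nodes:
  n0 'ε': c→1
  n1 'c': b→4 d→2
  n2 'cd': b→3
  n3 'cdb': ·  [P0 ends]
  n4 'cb': d→5
  n5 'cbd': a→6
  n6 'cbda': a→7
  n7 'cbdaa': c→8
  n8 'cbdaac': ·  [P1 ends]

BFS fail/out derivation:
  fail(1) 'c': from fail(0)=0 chase 'c': 0 ⇒ 0;  out=∅∪out(0)=∅
  fail(2) 'cd': from fail(1)=0 chase 'd': 0 ⇒ 0;  out=∅∪out(0)=∅
  fail(4) 'cb': from fail(1)=0 chase 'b': 0 ⇒ 0;  out=∅∪out(0)=∅
  fail(3) 'cdb': from fail(2)=0 chase 'b': 0 ⇒ 0;  out={0}∪out(0)={0}
  fail(5) 'cbd': from fail(4)=0 chase 'd': 0 ⇒ 0;  out=∅∪out(0)=∅
  fail(6) 'cbda': from fail(5)=0 chase 'a': 0 ⇒ 0;  out=∅∪out(0)=∅
  fail(7) 'cbdaa': from fail(6)=0 chase 'a': 0 ⇒ 0;  out=∅∪out(0)=∅
  fail(8) 'cbdaac': from fail(7)=0 chase 'c': 0 ⇒ 1;  out={1}∪out(1)={1}

Text stream:
i=0 'd': node 0→0
i=1 'b': node 0→0
i=2 'd': node 0→0
i=3 'a': node 0→0
i=4 'c': node 0→1
i=5 'd': node 1→2
i=6 'b': node 2→3  emit P0@[4:6]
i=7 'a': node 3→0 (via fail)
i=8 'c': node 0→1
i=9 'c': node 1→1 (via fail)
i=10 'd': node 1→2
i=11 'b': node 2→3  emit P0@[9:11]
i=12 'c': node 3→1 (via fail)
i=13 'c': node 1→1 (via fail)
i=14 'a': node 1→0 (via fail)
i=15 'c': node 0→1
i=16 'd': node 1→2
i=17 'b': node 2→3  emit P0@[15:17]
i=18 'c': node 3→1 (via fail)
i=19 'b': node 1→4
i=20 'd': node 4→5
i=21 'a': node 5→6
i=22 'a': node 6→7
i=23 'c': node 7→8  emit P1@[18:23]
i=24 'c': node 8→1 (via fail)
i=25 'd': node 1→2
i=26 'b': node 2→3  emit P0@[24:26]
i=27 'c': node 3→1 (via fail)
i=28 'c': node 1→1 (via fail)
i=29 'd': node 1→2
i=30 'b': node 2→3  emit P0@[28:30]
i=31 'b': node 3→0 (via fail)
i=32 'c': node 0→1
i=33 'b': node 1→4
i=34 'd': node 4→5
i=35 'a': node 5→6
i=36 'a': node 6→7
i=37 'c': node 7→8  emit P1@[32:37]
i=38 'a': node 8→0 (via fail)
i=39 'c': node 0→1
i=40 'b': node 1→4
i=41 'd': node 4→5
i=42 'a': node 5→6
i=43 'a': node 6→7
i=44 'c': node 7→8  emit P1@[39:44]
i=45 'a': node 8→0 (via fail)
i=46 'd': node 0→0
i=47 'b': node 0→0
i=48 'd': node 0→0
i=49 'c': node 0→1
i=50 'c': node 1→1 (via fail)
i=51 'b': node 1→4

Result: [[6,0],[11,0],[17,0],[23,1],[26,0],[30,0],[37,1],[44,1]]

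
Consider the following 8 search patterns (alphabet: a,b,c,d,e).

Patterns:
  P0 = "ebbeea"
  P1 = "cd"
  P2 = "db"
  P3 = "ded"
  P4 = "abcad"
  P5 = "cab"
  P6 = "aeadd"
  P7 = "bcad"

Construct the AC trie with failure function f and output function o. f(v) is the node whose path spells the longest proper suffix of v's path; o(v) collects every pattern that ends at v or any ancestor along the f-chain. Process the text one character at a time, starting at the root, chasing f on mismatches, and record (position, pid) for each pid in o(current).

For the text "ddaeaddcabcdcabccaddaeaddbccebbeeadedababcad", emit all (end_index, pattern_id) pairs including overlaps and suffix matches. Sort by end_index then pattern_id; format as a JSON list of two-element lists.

Build:
Trie (insert patterns):
  0='ε' goto a→13 b→24 c→7 d→9 e→1
  1='e' goto b→2
  2='eb' goto b→3
  3='ebb' goto e→4
  4='ebbe' goto e→5
  5='ebbee' goto a→6
  6='ebbeea' goto ·  ←P0
  7='c' goto a→18 d→8
  8='cd' goto ·  ←P1
  9='d' goto b→10 e→11
  10='db' goto ·  ←P2
  11='de' goto d→12
  12='ded' goto ·  ←P3
  13='a' goto b→14 e→20
  14='ab' goto c→15
  15='abc' goto a→16
  16='abca' goto d→17
  17='abcad' goto ·  ←P4
  18='ca' goto b→19
  19='cab' goto ·  ←P5
  20='ae' goto a→21
  21='aea' goto d→22
  22='aead' goto d→23
  23='aeadd' goto ·  ←P6
  24='b' goto c→25
  25='bc' goto a→26
  26='bca' goto d→27
  27='bcad' goto ·  ←P7

BFS fail/out derivation:
  n1('e'): parent n0 fail=0; on 'e' 0 → fail=0;  out ∅∪∅=∅
  n7('c'): parent n0 fail=0; on 'c' 0 → fail=0;  out ∅∪∅=∅
  n9('d'): parent n0 fail=0; on 'd' 0 → fail=0;  out ∅∪∅=∅
  n13('a'): parent n0 fail=0; on 'a' 0 → fail=0;  out ∅∪∅=∅
  n24('b'): parent n0 fail=0; on 'b' 0 → fail=0;  out ∅∪∅=∅
  n2('eb'): parent n1 fail=0; on 'b' 0 → fail=24;  out ∅∪∅=∅
  n8('cd'): parent n7 fail=0; on 'd' 0 → fail=9;  out {1}∪∅={1}
  n10('db'): parent n9 fail=0; on 'b' 0 → fail=24;  out {2}∪∅={2}
  n11('de'): parent n9 fail=0; on 'e' 0 → fail=1;  out ∅∪∅=∅
  n14('ab'): parent n13 fail=0; on 'b' 0 → fail=24;  out ∅∪∅=∅
  n18('ca'): parent n7 fail=0; on 'a' 0 → fail=13;  out ∅∪∅=∅
  n20('ae'): parent n13 fail=0; on 'e' 0 → fail=1;  out ∅∪∅=∅
  n25('bc'): parent n24 fail=0; on 'c' 0 → fail=7;  out ∅∪∅=∅
  n3('ebb'): parent n2 fail=24; on 'b' 24→0 → fail=24;  out ∅∪∅=∅
  n12('ded'): parent n11 fail=1; on 'd' 1→0 → fail=9;  out {3}∪∅={3}
  n15('abc'): parent n14 fail=24; on 'c' 24 → fail=25;  out ∅∪∅=∅
  n19('cab'): parent n18 fail=13; on 'b' 13 → fail=14;  out {5}∪∅={5}
  n21('aea'): parent n20 fail=1; on 'a' 1→0 → fail=13;  out ∅∪∅=∅
  n26('bca'): parent n25 fail=7; on 'a' 7 → fail=18;  out ∅∪∅=∅
  n4('ebbe'): parent n3 fail=24; on 'e' 24→0 → fail=1;  out ∅∪∅=∅
  n16('abca'): parent n15 fail=25; on 'a' 25 → fail=26;  out ∅∪∅=∅
  n22('aead'): parent n21 fail=13; on 'd' 13→0 → fail=9;  out ∅∪∅=∅
  n27('bcad'): parent n26 fail=18; on 'd' 18→13→0 → fail=9;  out {7}∪∅={7}
  n5('ebbee'): parent n4 fail=1; on 'e' 1→0 → fail=1;  out ∅∪∅=∅
  n17('abcad'): parent n16 fail=26; on 'd' 26 → fail=27;  out {4}∪{7}={4,7}
  n23('aeadd'): parent n22 fail=9; on 'd' 9→0 → fail=9;  out {6}∪∅={6}
  n6('ebbeea'): parent n5 fail=1; on 'a' 1→0 → fail=13;  out {0}∪∅={0}

Run:
[0] read 'd'  n0⇒n9
[1] read 'd'  n9⇒n9 ·f
[2] read 'a'  n9⇒n13 ·f
[3] read 'e'  n13⇒n20
[4] read 'a'  n20⇒n21
[5] read 'd'  n21⇒n22
[6] read 'd'  n22⇒n23  → match P6@[2:6]
[7] read 'c'  n23⇒n7 ·f
[8] read 'a'  n7⇒n18
[9] read 'b'  n18⇒n19  → match P5@[7:9]
[10] read 'c'  n19⇒n15 ·f
[11] read 'd'  n15⇒n8 ·f  → match P1@[10:11]
[12] read 'c'  n8⇒n7 ·f
[13] read 'a'  n7⇒n18
[14] read 'b'  n18⇒n19  → match P5@[12:14]
[15] read 'c'  n19⇒n15 ·f
[16] read 'c'  n15⇒n7 ·f
[17] read 'a'  n7⇒n18
[18] read 'd'  n18⇒n9 ·f
[19] read 'd'  n9⇒n9 ·f
[20] read 'a'  n9⇒n13 ·f
[21] read 'e'  n13⇒n20
[22] read 'a'  n20⇒n21
[23] read 'd'  n21⇒n22
[24] read 'd'  n22⇒n23  → match P6@[20:24]
[25] read 'b'  n23⇒n10 ·f  → match P2@[24:25]
[26] read 'c'  n10⇒n25 ·f
[27] read 'c'  n25⇒n7 ·f
[28] read 'e'  n7⇒n1 ·f
[29] read 'b'  n1⇒n2
[30] read 'b'  n2⇒n3
[31] read 'e'  n3⇒n4
[32] read 'e'  n4⇒n5
[33] read 'a'  n5⇒n6  → match P0@[28:33]
[34] read 'd'  n6⇒n9 ·f
[35] read 'e'  n9⇒n11
[36] read 'd'  n11⇒n12  → match P3@[34:36]
[37] read 'a'  n12⇒n13 ·f
[38] read 'b'  n13⇒n14
[39] read 'a'  n14⇒n13 ·f
[40] read 'b'  n13⇒n14
[41] read 'c'  n14⇒n15
[42] read 'a'  n15⇒n16
[43] read 'd'  n16⇒n17  → match P4@[39:43],P7@[40:43]

Matches: [[6,6],[9,5],[11,1],[14,5],[24,6],[25,2],[33,0],[36,3],[43,4],[43,7]]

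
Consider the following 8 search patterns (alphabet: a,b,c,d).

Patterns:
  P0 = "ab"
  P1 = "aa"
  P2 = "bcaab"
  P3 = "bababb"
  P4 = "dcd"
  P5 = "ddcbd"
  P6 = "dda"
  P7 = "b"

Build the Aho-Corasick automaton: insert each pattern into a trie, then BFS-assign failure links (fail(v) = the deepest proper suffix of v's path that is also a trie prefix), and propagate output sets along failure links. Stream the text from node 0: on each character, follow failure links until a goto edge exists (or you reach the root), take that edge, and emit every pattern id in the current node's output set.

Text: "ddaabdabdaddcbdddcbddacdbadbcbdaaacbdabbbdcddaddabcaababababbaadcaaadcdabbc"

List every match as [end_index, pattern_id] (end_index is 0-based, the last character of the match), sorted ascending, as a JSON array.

Build:
Trie nodes:
  0='ε' goto a→1 b→4 d→14
  1='a' goto a→3 b→2
  2='ab' goto ·  [P0 ends]
  3='aa' goto ·  [P1 ends]
  4='b' goto a→9 c→5  [P7 ends]
  5='bc' goto a→6
  6='bca' goto a→7
  7='bcaa' goto b→8
  8='bcaab' goto ·  [P2 ends]
  9='ba' goto b→10
  10='bab' goto a→11
  11='baba' goto b→12
  12='babab' goto b→13
  13='bababb' goto ·  [P3 ends]
  14='d' goto c→15 d→17
  15='dc' goto d→16
  16='dcd' goto ·  [P4 ends]
  17='dd' goto a→21 c→18
  18='ddc' goto b→19
  19='ddcb' goto d→20
  20='ddcbd' goto ·  [P5 ends]
  21='dda' goto ·  [P6 ends]

BFS fail/out derivation:
  fail(1) 'a': from fail(0)=0 chase 'a': 0 ⇒ 0;  out=∅∪out(0)=∅
  fail(4) 'b': from fail(0)=0 chase 'b': 0 ⇒ 0;  out={7}∪out(0)={7}
  fail(14) 'd': from fail(0)=0 chase 'd': 0 ⇒ 0;  out=∅∪out(0)=∅
  fail(2) 'ab': from fail(1)=0 chase 'b': 0 ⇒ 4;  out={0}∪out(4)={0,7}
  fail(3) 'aa': from fail(1)=0 chase 'a': 0 ⇒ 1;  out={1}∪out(1)={1}
  fail(5) 'bc': from fail(4)=0 chase 'c': 0 ⇒ 0;  out=∅∪out(0)=∅
  fail(9) 'ba': from fail(4)=0 chase 'a': 0 ⇒ 1;  out=∅∪out(1)=∅
  fail(15) 'dc': from fail(14)=0 chase 'c': 0 ⇒ 0;  out=∅∪out(0)=∅
  fail(17) 'dd': from fail(14)=0 chase 'd': 0 ⇒ 14;  out=∅∪out(14)=∅
  fail(6) 'bca': from fail(5)=0 chase 'a': 0 ⇒ 1;  out=∅∪out(1)=∅
  fail(10) 'bab': from fail(9)=1 chase 'b': 1 ⇒ 2;  out=∅∪out(2)={0,7}
  fail(16) 'dcd': from fail(15)=0 chase 'd': 0 ⇒ 14;  out={4}∪out(14)={4}
  fail(18) 'ddc': from fail(17)=14 chase 'c': 14 ⇒ 15;  out=∅∪out(15)=∅
  fail(21) 'dda': from fail(17)=14 chase 'a': 14→0 ⇒ 1;  out={6}∪out(1)={6}
  fail(7) 'bcaa': from fail(6)=1 chase 'a': 1 ⇒ 3;  out=∅∪out(3)={1}
  fail(11) 'baba': from fail(10)=2 chase 'a': 2→4 ⇒ 9;  out=∅∪out(9)=∅
  fail(19) 'ddcb': from fail(18)=15 chase 'b': 15→0 ⇒ 4;  out=∅∪out(4)={7}
  fail(8) 'bcaab': from fail(7)=3 chase 'b': 3→1 ⇒ 2;  out={2}∪out(2)={0,2,7}
  fail(12) 'babab': from fail(11)=9 chase 'b': 9 ⇒ 10;  out=∅∪out(10)={0,7}
  fail(20) 'ddcbd': from fail(19)=4 chase 'd': 4→0 ⇒ 14;  out={5}∪out(14)={5}
  fail(13) 'bababb': from fail(12)=10 chase 'b': 10→2→4→0 ⇒ 4;  out={3}∪out(4)={3,7}

Run:
[0] read 'd'  n0⇒n14
[1] read 'd'  n14⇒n17
[2] read 'a'  n17⇒n21  ** P6@[0:2]
[3] read 'a'  n21⇒n3 ·f  ** P1@[2:3]
[4] read 'b'  n3⇒n2 ·f  ** P0@[3:4],P7@[4:4]
[5] read 'd'  n2⇒n14 ·f
[6] read 'a'  n14⇒n1 ·f
[7] read 'b'  n1⇒n2  ** P0@[6:7],P7@[7:7]
[8] read 'd'  n2⇒n14 ·f
[9] read 'a'  n14⇒n1 ·f
[10] read 'd'  n1⇒n14 ·f
[11] read 'd'  n14⇒n17
[12] read 'c'  n17⇒n18
[13] read 'b'  n18⇒n19  ** P7@[13:13]
[14] read 'd'  n19⇒n20  ** P5@[10:14]
[15] read 'd'  n20⇒n17 ·f
[16] read 'd'  n17⇒n17 ·f
[17] read 'c'  n17⇒n18
[18] read 'b'  n18⇒n19  ** P7@[18:18]
[19] read 'd'  n19⇒n20  ** P5@[15:19]
[20] read 'd'  n20⇒n17 ·f
[21] read 'a'  n17⇒n21  ** P6@[19:21]
[22] read 'c'  n21⇒n0 ·f
[23] read 'd'  n0⇒n14
[24] read 'b'  n14⇒n4 ·f  ** P7@[24:24]
[25] read 'a'  n4⇒n9
[26] read 'd'  n9⇒n14 ·f
[27] read 'b'  n14⇒n4 ·f  ** P7@[27:27]
[28] read 'c'  n4⇒n5
[29] read 'b'  n5⇒n4 ·f  ** P7@[29:29]
[30] read 'd'  n4⇒n14 ·f
[31] read 'a'  n14⇒n1 ·f
[32] read 'a'  n1⇒n3  ** P1@[31:32]
[33] read 'a'  n3⇒n3 ·f  ** P1@[32:33]
[34] read 'c'  n3⇒n0 ·f
[35] read 'b'  n0⇒n4  ** P7@[35:35]
[36] read 'd'  n4⇒n14 ·f
[37] read 'a'  n14⇒n1 ·f
[38] read 'b'  n1⇒n2  ** P0@[37:38],P7@[38:38]
[39] read 'b'  n2⇒n4 ·f  ** P7@[39:39]
[40] read 'b'  n4⇒n4 ·f  ** P7@[40:40]
[41] read 'd'  n4⇒n14 ·f
[42] read 'c'  n14⇒n15
[43] read 'd'  n15⇒n16  ** P4@[41:43]
[44] read 'd'  n16⇒n17 ·f
[45] read 'a'  n17⇒n21  ** P6@[43:45]
[46] read 'd'  n21⇒n14 ·f
[47] read 'd'  n14⇒n17
[48] read 'a'  n17⇒n21  ** P6@[46:48]
[49] read 'b'  n21⇒n2 ·f  ** P0@[48:49],P7@[49:49]
[50] read 'c'  n2⇒n5 ·f
[51] read 'a'  n5⇒n6
[52] read 'a'  n6⇒n7  ** P1@[51:52]
[53] read 'b'  n7⇒n8  ** P0@[52:53],P2@[49:53],P7@[53:53]
[54] read 'a'  n8⇒n9 ·f
[55] read 'b'  n9⇒n10  ** P0@[54:55],P7@[55:55]
[56] read 'a'  n10⇒n11
[57] read 'b'  n11⇒n12  ** P0@[56:57],P7@[57:57]
[58] read 'a'  n12⇒n11 ·f
[59] read 'b'  n11⇒n12  ** P0@[58:59],P7@[59:59]
[60] read 'b'  n12⇒n13  ** P3@[55:60],P7@[60:60]
[61] read 'a'  n13⇒n9 ·f
[62] read 'a'  n9⇒n3 ·f  ** P1@[61:62]
[63] read 'd'  n3⇒n14 ·f
[64] read 'c'  n14⇒n15
[65] read 'a'  n15⇒n1 ·f
[66] read 'a'  n1⇒n3  ** P1@[65:66]
[67] read 'a'  n3⇒n3 ·f  ** P1@[66:67]
[68] read 'd'  n3⇒n14 ·f
[69] read 'c'  n14⇒n15
[70] read 'd'  n15⇒n16  ** P4@[68:70]
[71] read 'a'  n16⇒n1 ·f
[72] read 'b'  n1⇒n2  ** P0@[71:72],P7@[72:72]
[73] read 'b'  n2⇒n4 ·f  ** P7@[73:73]
[74] read 'c'  n4⇒n5

Result: [[2,6],[3,1],[4,0],[4,7],[7,0],[7,7],[13,7],[14,5],[18,7],[19,5],[21,6],[24,7],[27,7],[29,7],[32,1],[33,1],[35,7],[38,0],[38,7],[39,7],[40,7],[43,4],[45,6],[48,6],[49,0],[49,7],[52,1],[53,0],[53,2],[53,7],[55,0],[55,7],[57,0],[57,7],[59,0],[59,7],[60,3],[60,7],[62,1],[66,1],[67,1],[70,4],[72,0],[72,7],[73,7]]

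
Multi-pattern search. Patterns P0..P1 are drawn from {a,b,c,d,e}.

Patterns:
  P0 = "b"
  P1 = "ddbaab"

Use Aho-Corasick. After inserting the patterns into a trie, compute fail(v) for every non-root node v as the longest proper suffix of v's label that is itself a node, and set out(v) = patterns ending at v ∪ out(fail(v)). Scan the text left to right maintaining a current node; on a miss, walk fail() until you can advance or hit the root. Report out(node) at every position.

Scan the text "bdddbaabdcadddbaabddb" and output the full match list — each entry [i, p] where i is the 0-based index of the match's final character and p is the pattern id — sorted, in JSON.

Build automaton:
Trie (insert patterns):
  n0 'ε': b→1 d→2
  n1 'b': ·  [P0 ends]
  n2 'd': d→3
  n3 'dd': b→4
  n4 'ddb': a→5
  n5 'ddba': a→6
  n6 'ddbaa': b→7
  n7 'ddbaab': ·  [P1 ends]

BFS fail/out derivation:
  fail(1) 'b': from fail(0)=0 chase 'b': 0 ⇒ 0;  out={0}∪out(0)={0}
  fail(2) 'd': from fail(0)=0 chase 'd': 0 ⇒ 0;  out=∅∪out(0)=∅
  fail(3) 'dd': from fail(2)=0 chase 'd': 0 ⇒ 2;  out=∅∪out(2)=∅
  fail(4) 'ddb': from fail(3)=2 chase 'b': 2→0 ⇒ 1;  out=∅∪out(1)={0}
  fail(5) 'ddba': from fail(4)=1 chase 'a': 1→0 ⇒ 0;  out=∅∪out(0)=∅
  fail(6) 'ddbaa': from fail(5)=0 chase 'a': 0 ⇒ 0;  out=∅∪out(0)=∅
  fail(7) 'ddbaab': from fail(6)=0 chase 'b': 0 ⇒ 1;  out={1}∪out(1)={0,1}

Scan:
i=0 'b': node 0→1  ** P0@[0:0]
i=1 'd': node 1→2 ·f
i=2 'd': node 2→3
i=3 'd': node 3→3 ·f
i=4 'b': node 3→4  ** P0@[4:4]
i=5 'a': node 4→5
i=6 'a': node 5→6
i=7 'b': node 6→7  ** P0@[7:7],P1@[2:7]
i=8 'd': node 7→2 ·f
i=9 'c': node 2→0 ·f
i=10 'a': node 0→0
i=11 'd': node 0→2
i=12 'd': node 2→3
i=13 'd': node 3→3 ·f
i=14 'b': node 3→4  ** P0@[14:14]
i=15 'a': node 4→5
i=16 'a': node 5→6
i=17 'b': node 6→7  ** P0@[17:17],P1@[12:17]
i=18 'd': node 7→2 ·f
i=19 'd': node 2→3
i=20 'b': node 3→4  ** P0@[20:20]

Result: [[0,0],[4,0],[7,0],[7,1],[14,0],[17,0],[17,1],[20,0]]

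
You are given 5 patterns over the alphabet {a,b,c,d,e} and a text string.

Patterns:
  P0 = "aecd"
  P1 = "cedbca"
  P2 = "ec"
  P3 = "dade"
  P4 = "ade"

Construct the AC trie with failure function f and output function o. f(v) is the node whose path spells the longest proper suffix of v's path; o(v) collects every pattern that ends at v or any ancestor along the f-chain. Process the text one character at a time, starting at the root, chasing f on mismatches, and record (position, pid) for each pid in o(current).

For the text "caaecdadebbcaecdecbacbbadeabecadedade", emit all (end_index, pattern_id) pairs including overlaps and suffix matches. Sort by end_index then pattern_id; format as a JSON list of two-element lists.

Construct AC machine:
Trie (insert patterns):
  0='ε' goto a→1 c→5 d→13 e→11
  1='a' goto d→17 e→2
  2='ae' goto c→3
  3='aec' goto d→4
  4='aecd' goto ·  [P0 ends]
  5='c' goto e→6
  6='ce' goto d→7
  7='ced' goto b→8
  8='cedb' goto c→9
  9='cedbc' goto a→10
  10='cedbca' goto ·  [P1 ends]
  11='e' goto c→12
  12='ec' goto ·  [P2 ends]
  13='d' goto a→14
  14='da' goto d→15
  15='dad' goto e→16
  16='dade' goto ·  [P3 ends]
  17='ad' goto e→18
  18='ade' goto ·  [P4 ends]

Failure links (BFS by depth):
  n1('a'): parent n0 fail=0; on 'a' 0 → fail=0;  out ∅∪∅=∅
  n5('c'): parent n0 fail=0; on 'c' 0 → fail=0;  out ∅∪∅=∅
  n11('e'): parent n0 fail=0; on 'e' 0 → fail=0;  out ∅∪∅=∅
  n13('d'): parent n0 fail=0; on 'd' 0 → fail=0;  out ∅∪∅=∅
  n2('ae'): parent n1 fail=0; on 'e' 0 → fail=11;  out ∅∪∅=∅
  n6('ce'): parent n5 fail=0; on 'e' 0 → fail=11;  out ∅∪∅=∅
  n12('ec'): parent n11 fail=0; on 'c' 0 → fail=5;  out {2}∪∅={2}
  n14('da'): parent n13 fail=0; on 'a' 0 → fail=1;  out ∅∪∅=∅
  n17('ad'): parent n1 fail=0; on 'd' 0 → fail=13;  out ∅∪∅=∅
  n3('aec'): parent n2 fail=11; on 'c' 11 → fail=12;  out ∅∪{2}={2}
  n7('ced'): parent n6 fail=11; on 'd' 11→0 → fail=13;  out ∅∪∅=∅
  n15('dad'): parent n14 fail=1; on 'd' 1 → fail=17;  out ∅∪∅=∅
  n18('ade'): parent n17 fail=13; on 'e' 13→0 → fail=11;  out {4}∪∅={4}
  n4('aecd'): parent n3 fail=12; on 'd' 12→5→0 → fail=13;  out {0}∪∅={0}
  n8('cedb'): parent n7 fail=13; on 'b' 13→0 → fail=0;  out ∅∪∅=∅
  n16('dade'): parent n15 fail=17; on 'e' 17 → fail=18;  out {3}∪{4}={3,4}
  n9('cedbc'): parent n8 fail=0; on 'c' 0 → fail=5;  out ∅∪∅=∅
  n10('cedbca'): parent n9 fail=5; on 'a' 5→0 → fail=1;  out {1}∪∅={1}

Text stream:
i=0 'c': node 0→5
i=1 'a': node 5→1 (fail-walked)
i=2 'a': node 1→1 (fail-walked)
i=3 'e': node 1→2
i=4 'c': node 2→3  → match P2@[3:4]
i=5 'd': node 3→4  → match P0@[2:5]
i=6 'a': node 4→14 (fail-walked)
i=7 'd': node 14→15
i=8 'e': node 15→16  → match P3@[5:8],P4@[6:8]
i=9 'b': node 16→0 (fail-walked)
i=10 'b': node 0→0
i=11 'c': node 0→5
i=12 'a': node 5→1 (fail-walked)
i=13 'e': node 1→2
i=14 'c': node 2→3  → match P2@[13:14]
i=15 'd': node 3→4  → match P0@[12:15]
i=16 'e': node 4→11 (fail-walked)
i=17 'c': node 11→12  → match P2@[16:17]
i=18 'b': node 12→0 (fail-walked)
i=19 'a': node 0→1
i=20 'c': node 1→5 (fail-walked)
i=21 'b': node 5→0 (fail-walked)
i=22 'b': node 0→0
i=23 'a': node 0→1
i=24 'd': node 1→17
i=25 'e': node 17→18  → match P4@[23:25]
i=26 'a': node 18→1 (fail-walked)
i=27 'b': node 1→0 (fail-walked)
i=28 'e': node 0→11
i=29 'c': node 11→12  → match P2@[28:29]
i=30 'a': node 12→1 (fail-walked)
i=31 'd': node 1→17
i=32 'e': node 17→18  → match P4@[30:32]
i=33 'd': node 18→13 (fail-walked)
i=34 'a': node 13→14
i=35 'd': node 14→15
i=36 'e': node 15→16  → match P3@[33:36],P4@[34:36]

All matches (sorted): [[4,2],[5,0],[8,3],[8,4],[14,2],[15,0],[17,2],[25,4],[29,2],[32,4],[36,3],[36,4]]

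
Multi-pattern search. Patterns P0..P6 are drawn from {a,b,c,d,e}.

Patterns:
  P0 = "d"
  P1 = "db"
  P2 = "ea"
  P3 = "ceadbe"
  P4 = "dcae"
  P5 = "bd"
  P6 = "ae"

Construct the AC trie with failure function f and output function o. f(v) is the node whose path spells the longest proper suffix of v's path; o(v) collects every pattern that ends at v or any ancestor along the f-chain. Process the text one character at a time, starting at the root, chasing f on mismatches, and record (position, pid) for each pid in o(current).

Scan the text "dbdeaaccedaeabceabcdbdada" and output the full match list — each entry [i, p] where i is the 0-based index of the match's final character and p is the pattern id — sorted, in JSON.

Construct AC machine:
Trie nodes:
  n0 'ε': a→16 b→14 c→5 d→1 e→3
  n1 'd': b→2 c→11  [P0 ends]
  n2 'db': ·  [P1 ends]
  n3 'e': a→4
  n4 'ea': ·  [P2 ends]
  n5 'c': e→6
  n6 'ce': a→7
  n7 'cea': d→8
  n8 'cead': b→9
  n9 'ceadb': e→10
  n10 'ceadbe': ·  [P3 ends]
  n11 'dc': a→12
  n12 'dca': e→13
  n13 'dcae': ·  [P4 ends]
  n14 'b': d→15
  n15 'bd': ·  [P5 ends]
  n16 'a': e→17
  n17 'ae': ·  [P6 ends]

Failure links (BFS by depth):
  fail(1) 'd': from fail(0)=0 chase 'd': 0 ⇒ 0;  out={0}∪out(0)={0}
  fail(3) 'e': from fail(0)=0 chase 'e': 0 ⇒ 0;  out=∅∪out(0)=∅
  fail(5) 'c': from fail(0)=0 chase 'c': 0 ⇒ 0;  out=∅∪out(0)=∅
  fail(14) 'b': from fail(0)=0 chase 'b': 0 ⇒ 0;  out=∅∪out(0)=∅
  fail(16) 'a': from fail(0)=0 chase 'a': 0 ⇒ 0;  out=∅∪out(0)=∅
  fail(2) 'db': from fail(1)=0 chase 'b': 0 ⇒ 14;  out={1}∪out(14)={1}
  fail(4) 'ea': from fail(3)=0 chase 'a': 0 ⇒ 16;  out={2}∪out(16)={2}
  fail(6) 'ce': from fail(5)=0 chase 'e': 0 ⇒ 3;  out=∅∪out(3)=∅
  fail(11) 'dc': from fail(1)=0 chase 'c': 0 ⇒ 5;  out=∅∪out(5)=∅
  fail(15) 'bd': from fail(14)=0 chase 'd': 0 ⇒ 1;  out={5}∪out(1)={0,5}
  fail(17) 'ae': from fail(16)=0 chase 'e': 0 ⇒ 3;  out={6}∪out(3)={6}
  fail(7) 'cea': from fail(6)=3 chase 'a': 3 ⇒ 4;  out=∅∪out(4)={2}
  fail(12) 'dca': from fail(11)=5 chase 'a': 5→0 ⇒ 16;  out=∅∪out(16)=∅
  fail(8) 'cead': from fail(7)=4 chase 'd': 4→16→0 ⇒ 1;  out=∅∪out(1)={0}
  fail(13) 'dcae': from fail(12)=16 chase 'e': 16 ⇒ 17;  out={4}∪out(17)={4,6}
  fail(9) 'ceadb': from fail(8)=1 chase 'b': 1 ⇒ 2;  out=∅∪out(2)={1}
  fail(10) 'ceadbe': from fail(9)=2 chase 'e': 2→14→0 ⇒ 3;  out={3}∪out(3)={3}

Text stream:
pos 0 'd': at 1  emit P0@[0:0]
pos 1 'b': at 2  emit P1@[0:1]
pos 2 'd': at 15 (via fail)  emit P0@[2:2],P5@[1:2]
pos 3 'e': at 3 (via fail)
pos 4 'a': at 4  emit P2@[3:4]
pos 5 'a': at 16 (via fail)
pos 6 'c': at 5 (via fail)
pos 7 'c': at 5 (via fail)
pos 8 'e': at 6
pos 9 'd': at 1 (via fail)  emit P0@[9:9]
pos 10 'a': at 16 (via fail)
pos 11 'e': at 17  emit P6@[10:11]
pos 12 'a': at 4 (via fail)  emit P2@[11:12]
pos 13 'b': at 14 (via fail)
pos 14 'c': at 5 (via fail)
pos 15 'e': at 6
pos 16 'a': at 7  emit P2@[15:16]
pos 17 'b': at 14 (via fail)
pos 18 'c': at 5 (via fail)
pos 19 'd': at 1 (via fail)  emit P0@[19:19]
pos 20 'b': at 2  emit P1@[19:20]
pos 21 'd': at 15 (via fail)  emit P0@[21:21],P5@[20:21]
pos 22 'a': at 16 (via fail)
pos 23 'd': at 1 (via fail)  emit P0@[23:23]
pos 24 'a': at 16 (via fail)

Result: [[0,0],[1,1],[2,0],[2,5],[4,2],[9,0],[11,6],[12,2],[16,2],[19,0],[20,1],[21,0],[21,5],[23,0]]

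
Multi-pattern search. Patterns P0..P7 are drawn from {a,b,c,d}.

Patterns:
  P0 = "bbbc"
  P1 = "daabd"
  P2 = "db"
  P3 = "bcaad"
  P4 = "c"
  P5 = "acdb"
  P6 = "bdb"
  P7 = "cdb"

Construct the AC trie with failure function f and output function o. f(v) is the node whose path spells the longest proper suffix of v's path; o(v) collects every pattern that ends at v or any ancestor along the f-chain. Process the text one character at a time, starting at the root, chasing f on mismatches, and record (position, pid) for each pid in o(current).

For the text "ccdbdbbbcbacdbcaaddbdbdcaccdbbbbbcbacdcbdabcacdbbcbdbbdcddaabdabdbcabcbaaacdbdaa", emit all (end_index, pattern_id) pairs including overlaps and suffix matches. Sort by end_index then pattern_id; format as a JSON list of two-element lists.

Build automaton:
Trie (insert patterns):
  0='ε' goto a→16 b→1 c→15 d→5
  1='b' goto b→2 c→11 d→20
  2='bb' goto b→3
  3='bbb' goto c→4
  4='bbbc' goto ·  ←P0
  5='d' goto a→6 b→10
  6='da' goto a→7
  7='daa' goto b→8
  8='daab' goto d→9
  9='daabd' goto ·  ←P1
  10='db' goto ·  ←P2
  11='bc' goto a→12
  12='bca' goto a→13
  13='bcaa' goto d→14
  14='bcaad' goto ·  ←P3
  15='c' goto d→22  ←P4
  16='a' goto c→17
  17='ac' goto d→18
  18='acd' goto b→19
  19='acdb' goto ·  ←P5
  20='bd' goto b→21
  21='bdb' goto ·  ←P6
  22='cd' goto b→23
  23='cdb' goto ·  ←P7

BFS fail/out derivation:
  n1('b'): parent n0 fail=0; on 'b' 0 → fail=0;  out ∅∪∅=∅
  n5('d'): parent n0 fail=0; on 'd' 0 → fail=0;  out ∅∪∅=∅
  n15('c'): parent n0 fail=0; on 'c' 0 → fail=0;  out {4}∪∅={4}
  n16('a'): parent n0 fail=0; on 'a' 0 → fail=0;  out ∅∪∅=∅
  n2('bb'): parent n1 fail=0; on 'b' 0 → fail=1;  out ∅∪∅=∅
  n6('da'): parent n5 fail=0; on 'a' 0 → fail=16;  out ∅∪∅=∅
  n10('db'): parent n5 fail=0; on 'b' 0 → fail=1;  out {2}∪∅={2}
  n11('bc'): parent n1 fail=0; on 'c' 0 → fail=15;  out ∅∪{4}={4}
  n17('ac'): parent n16 fail=0; on 'c' 0 → fail=15;  out ∅∪{4}={4}
  n20('bd'): parent n1 fail=0; on 'd' 0 → fail=5;  out ∅∪∅=∅
  n22('cd'): parent n15 fail=0; on 'd' 0 → fail=5;  out ∅∪∅=∅
  n3('bbb'): parent n2 fail=1; on 'b' 1 → fail=2;  out ∅∪∅=∅
  n7('daa'): parent n6 fail=16; on 'a' 16→0 → fail=16;  out ∅∪∅=∅
  n12('bca'): parent n11 fail=15; on 'a' 15→0 → fail=16;  out ∅∪∅=∅
  n18('acd'): parent n17 fail=15; on 'd' 15 → fail=22;  out ∅∪∅=∅
  n21('bdb'): parent n20 fail=5; on 'b' 5 → fail=10;  out {6}∪{2}={2,6}
  n23('cdb'): parent n22 fail=5; on 'b' 5 → fail=10;  out {7}∪{2}={2,7}
  n4('bbbc'): parent n3 fail=2; on 'c' 2→1 → fail=11;  out {0}∪{4}={0,4}
  n8('daab'): parent n7 fail=16; on 'b' 16→0 → fail=1;  out ∅∪∅=∅
  n13('bcaa'): parent n12 fail=16; on 'a' 16→0 → fail=16;  out ∅∪∅=∅
  n19('acdb'): parent n18 fail=22; on 'b' 22 → fail=23;  out {5}∪{2,7}={2,5,7}
  n9('daabd'): parent n8 fail=1; on 'd' 1 → fail=20;  out {1}∪∅={1}
  n14('bcaad'): parent n13 fail=16; on 'd' 16→0 → fail=5;  out {3}∪∅={3}

Scan:
pos 0 'c': at 15  ** P4@[0:0]
pos 1 'c': at 15 (via fail)  ** P4@[1:1]
pos 2 'd': at 22
pos 3 'b': at 23  ** P2@[2:3],P7@[1:3]
pos 4 'd': at 20 (via fail)
pos 5 'b': at 21  ** P2@[4:5],P6@[3:5]
pos 6 'b': at 2 (via fail)
pos 7 'b': at 3
pos 8 'c': at 4  ** P0@[5:8],P4@[8:8]
pos 9 'b': at 1 (via fail)
pos 10 'a': at 16 (via fail)
pos 11 'c': at 17  ** P4@[11:11]
pos 12 'd': at 18
pos 13 'b': at 19  ** P2@[12:13],P5@[10:13],P7@[11:13]
pos 14 'c': at 11 (via fail)  ** P4@[14:14]
pos 15 'a': at 12
pos 16 'a': at 13
pos 17 'd': at 14  ** P3@[13:17]
pos 18 'd': at 5 (via fail)
pos 19 'b': at 10  ** P2@[18:19]
pos 20 'd': at 20 (via fail)
pos 21 'b': at 21  ** P2@[20:21],P6@[19:21]
pos 22 'd': at 20 (via fail)
pos 23 'c': at 15 (via fail)  ** P4@[23:23]
pos 24 'a': at 16 (via fail)
pos 25 'c': at 17  ** P4@[25:25]
pos 26 'c': at 15 (via fail)  ** P4@[26:26]
pos 27 'd': at 22
pos 28 'b': at 23  ** P2@[27:28],P7@[26:28]
pos 29 'b': at 2 (via fail)
pos 30 'b': at 3
pos 31 'b': at 3 (via fail)
pos 32 'b': at 3 (via fail)
pos 33 'c': at 4  ** P0@[30:33],P4@[33:33]
pos 34 'b': at 1 (via fail)
pos 35 'a': at 16 (via fail)
pos 36 'c': at 17  ** P4@[36:36]
pos 37 'd': at 18
pos 38 'c': at 15 (via fail)  ** P4@[38:38]
pos 39 'b': at 1 (via fail)
pos 40 'd': at 20
pos 41 'a': at 6 (via fail)
pos 42 'b': at 1 (via fail)
pos 43 'c': at 11  ** P4@[43:43]
pos 44 'a': at 12
pos 45 'c': at 17 (via fail)  ** P4@[45:45]
pos 46 'd': at 18
pos 47 'b': at 19  ** P2@[46:47],P5@[44:47],P7@[45:47]
pos 48 'b': at 2 (via fail)
pos 49 'c': at 11 (via fail)  ** P4@[49:49]
pos 50 'b': at 1 (via fail)
pos 51 'd': at 20
pos 52 'b': at 21  ** P2@[51:52],P6@[50:52]
pos 53 'b': at 2 (via fail)
pos 54 'd': at 20 (via fail)
pos 55 'c': at 15 (via fail)  ** P4@[55:55]
pos 56 'd': at 22
pos 57 'd': at 5 (via fail)
pos 58 'a': at 6
pos 59 'a': at 7
pos 60 'b': at 8
pos 61 'd': at 9  ** P1@[57:61]
pos 62 'a': at 6 (via fail)
pos 63 'b': at 1 (via fail)
pos 64 'd': at 20
pos 65 'b': at 21  ** P2@[64:65],P6@[63:65]
pos 66 'c': at 11 (via fail)  ** P4@[66:66]
pos 67 'a': at 12
pos 68 'b': at 1 (via fail)
pos 69 'c': at 11  ** P4@[69:69]
pos 70 'b': at 1 (via fail)
pos 71 'a': at 16 (via fail)
pos 72 'a': at 16 (via fail)
pos 73 'a': at 16 (via fail)
pos 74 'c': at 17  ** P4@[74:74]
pos 75 'd': at 18
pos 76 'b': at 19  ** P2@[75:76],P5@[73:76],P7@[74:76]
pos 77 'd': at 20 (via fail)
pos 78 'a': at 6 (via fail)
pos 79 'a': at 7

Matches: [[0,4],[1,4],[3,2],[3,7],[5,2],[5,6],[8,0],[8,4],[11,4],[13,2],[13,5],[13,7],[14,4],[17,3],[19,2],[21,2],[21,6],[23,4],[25,4],[26,4],[28,2],[28,7],[33,0],[33,4],[36,4],[38,4],[43,4],[45,4],[47,2],[47,5],[47,7],[49,4],[52,2],[52,6],[55,4],[61,1],[65,2],[65,6],[66,4],[69,4],[74,4],[76,2],[76,5],[76,7]]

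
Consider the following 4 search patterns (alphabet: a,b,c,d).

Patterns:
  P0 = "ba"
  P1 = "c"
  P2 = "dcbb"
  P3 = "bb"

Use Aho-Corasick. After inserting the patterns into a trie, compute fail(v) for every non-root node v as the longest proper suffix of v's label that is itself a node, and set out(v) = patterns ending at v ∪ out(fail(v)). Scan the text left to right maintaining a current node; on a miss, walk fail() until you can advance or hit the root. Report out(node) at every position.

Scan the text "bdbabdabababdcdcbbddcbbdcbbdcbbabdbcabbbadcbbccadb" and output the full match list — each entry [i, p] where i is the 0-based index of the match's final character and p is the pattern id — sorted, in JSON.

Build automaton:
Trie (insert patterns):
  0='ε' goto b→1 c→3 d→4
  1='b' goto a→2 b→8
  2='ba' goto ·  [P0 ends]
  3='c' goto ·  [P1 ends]
  4='d' goto c→5
  5='dc' goto b→6
  6='dcb' goto b→7
  7='dcbb' goto ·  [P2 ends]
  8='bb' goto ·  [P3 ends]

BFS fail/out derivation:
  n1('b'): parent n0 fail=0; on 'b' 0 → fail=0;  out ∅∪∅=∅
  n3('c'): parent n0 fail=0; on 'c' 0 → fail=0;  out {1}∪∅={1}
  n4('d'): parent n0 fail=0; on 'd' 0 → fail=0;  out ∅∪∅=∅
  n2('ba'): parent n1 fail=0; on 'a' 0 → fail=0;  out {0}∪∅={0}
  n5('dc'): parent n4 fail=0; on 'c' 0 → fail=3;  out ∅∪{1}={1}
  n8('bb'): parent n1 fail=0; on 'b' 0 → fail=1;  out {3}∪∅={3}
  n6('dcb'): parent n5 fail=3; on 'b' 3→0 → fail=1;  out ∅∪∅=∅
  n7('dcbb'): parent n6 fail=1; on 'b' 1 → fail=8;  out {2}∪{3}={2,3}

Text stream:
i=0 'b': node 0→1
i=1 'd': node 1→4 ·f
i=2 'b': node 4→1 ·f
i=3 'a': node 1→2  emit P0@[2:3]
i=4 'b': node 2→1 ·f
i=5 'd': node 1→4 ·f
i=6 'a': node 4→0 ·f
i=7 'b': node 0→1
i=8 'a': node 1→2  emit P0@[7:8]
i=9 'b': node 2→1 ·f
i=10 'a': node 1→2  emit P0@[9:10]
i=11 'b': node 2→1 ·f
i=12 'd': node 1→4 ·f
i=13 'c': node 4→5  emit P1@[13:13]
i=14 'd': node 5→4 ·f
i=15 'c': node 4→5  emit P1@[15:15]
i=16 'b': node 5→6
i=17 'b': node 6→7  emit P2@[14:17],P3@[16:17]
i=18 'd': node 7→4 ·f
i=19 'd': node 4→4 ·f
i=20 'c': node 4→5  emit P1@[20:20]
i=21 'b': node 5→6
i=22 'b': node 6→7  emit P2@[19:22],P3@[21:22]
i=23 'd': node 7→4 ·f
i=24 'c': node 4→5  emit P1@[24:24]
i=25 'b': node 5→6
i=26 'b': node 6→7  emit P2@[23:26],P3@[25:26]
i=27 'd': node 7→4 ·f
i=28 'c': node 4→5  emit P1@[28:28]
i=29 'b': node 5→6
i=30 'b': node 6→7  emit P2@[27:30],P3@[29:30]
i=31 'a': node 7→2 ·f  emit P0@[30:31]
i=32 'b': node 2→1 ·f
i=33 'd': node 1→4 ·f
i=34 'b': node 4→1 ·f
i=35 'c': node 1→3 ·f  emit P1@[35:35]
i=36 'a': node 3→0 ·f
i=37 'b': node 0→1
i=38 'b': node 1→8  emit P3@[37:38]
i=39 'b': node 8→8 ·f  emit P3@[38:39]
i=40 'a': node 8→2 ·f  emit P0@[39:40]
i=41 'd': node 2→4 ·f
i=42 'c': node 4→5  emit P1@[42:42]
i=43 'b': node 5→6
i=44 'b': node 6→7  emit P2@[41:44],P3@[43:44]
i=45 'c': node 7→3 ·f  emit P1@[45:45]
i=46 'c': node 3→3 ·f  emit P1@[46:46]
i=47 'a': node 3→0 ·f
i=48 'd': node 0→4
i=49 'b': node 4→1 ·f

Matches: [[3,0],[8,0],[10,0],[13,1],[15,1],[17,2],[17,3],[20,1],[22,2],[22,3],[24,1],[26,2],[26,3],[28,1],[30,2],[30,3],[31,0],[35,1],[38,3],[39,3],[40,0],[42,1],[44,2],[44,3],[45,1],[46,1]]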